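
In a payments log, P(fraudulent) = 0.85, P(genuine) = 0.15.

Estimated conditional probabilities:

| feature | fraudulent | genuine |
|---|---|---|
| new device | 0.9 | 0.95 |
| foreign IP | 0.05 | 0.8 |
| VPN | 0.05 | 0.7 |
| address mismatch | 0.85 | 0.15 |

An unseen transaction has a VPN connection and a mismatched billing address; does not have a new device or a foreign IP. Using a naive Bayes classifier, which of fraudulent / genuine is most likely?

fraudulent

fraudulent: 0.85 × (1−0.9) × (1−0.05) × 0.05 × 0.85 = 0.003431875
genuine: 0.15 × (1−0.95) × (1−0.8) × 0.7 × 0.15 = 0.0001575
Highest score → fraudulent.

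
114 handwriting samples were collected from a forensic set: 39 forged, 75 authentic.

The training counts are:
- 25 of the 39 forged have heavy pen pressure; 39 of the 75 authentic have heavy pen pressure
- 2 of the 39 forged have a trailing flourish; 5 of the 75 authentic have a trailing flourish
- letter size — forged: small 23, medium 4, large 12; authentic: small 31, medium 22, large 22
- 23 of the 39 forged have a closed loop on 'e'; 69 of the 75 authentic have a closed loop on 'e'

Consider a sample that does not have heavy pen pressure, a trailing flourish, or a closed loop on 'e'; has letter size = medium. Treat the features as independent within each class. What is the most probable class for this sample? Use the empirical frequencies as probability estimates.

forged: (39/114) × (14/39) × (37/39) × (4/39) × (16/39) ≈ 0.00490243
authentic: (75/114) × (36/75) × (70/75) × (22/75) × (6/75) ≈ 0.00691649
Highest score → authentic.

authentic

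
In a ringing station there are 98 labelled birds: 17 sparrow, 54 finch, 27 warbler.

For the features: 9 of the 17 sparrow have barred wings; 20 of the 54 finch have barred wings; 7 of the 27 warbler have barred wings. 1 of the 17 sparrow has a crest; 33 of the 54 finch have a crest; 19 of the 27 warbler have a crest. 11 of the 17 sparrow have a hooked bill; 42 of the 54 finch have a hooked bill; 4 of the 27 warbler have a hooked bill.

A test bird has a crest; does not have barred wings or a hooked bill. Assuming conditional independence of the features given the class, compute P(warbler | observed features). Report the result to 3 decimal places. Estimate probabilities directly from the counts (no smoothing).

sparrow: (17/98) × (8/17) × (1/17) × (6/17) ≈ 0.0016948
finch: (54/98) × (34/54) × (33/54) × (12/54) ≈ 0.0471151
warbler: (27/98) × (20/27) × (19/27) × (23/27) ≈ 0.122337
P(warbler | x) = 0.122337 / 0.1711469 ≈ 0.715

0.715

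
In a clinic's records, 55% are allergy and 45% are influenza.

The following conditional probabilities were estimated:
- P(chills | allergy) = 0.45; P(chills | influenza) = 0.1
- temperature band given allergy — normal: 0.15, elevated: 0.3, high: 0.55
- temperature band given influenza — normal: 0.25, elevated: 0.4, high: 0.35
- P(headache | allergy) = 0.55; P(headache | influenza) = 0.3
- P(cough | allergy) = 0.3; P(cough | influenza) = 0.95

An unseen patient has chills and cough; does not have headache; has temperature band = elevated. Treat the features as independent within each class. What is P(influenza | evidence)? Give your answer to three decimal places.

0.544

allergy: 0.55 × 0.45 × 0.3 × (1−0.55) × 0.3 = 0.01002375
influenza: 0.45 × 0.1 × 0.4 × (1−0.3) × 0.95 = 0.01197
P(influenza | x) = 0.01197 / 0.02199375 ≈ 0.544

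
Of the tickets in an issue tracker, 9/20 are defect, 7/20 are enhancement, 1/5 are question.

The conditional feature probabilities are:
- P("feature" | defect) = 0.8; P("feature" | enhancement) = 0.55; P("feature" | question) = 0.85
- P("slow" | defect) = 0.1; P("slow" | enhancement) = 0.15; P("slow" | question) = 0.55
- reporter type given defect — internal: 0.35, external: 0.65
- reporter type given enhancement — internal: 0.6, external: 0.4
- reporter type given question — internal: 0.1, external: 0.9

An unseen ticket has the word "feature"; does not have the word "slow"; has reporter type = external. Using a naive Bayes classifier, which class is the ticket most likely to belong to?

defect: 0.45 × 0.8 × (1−0.1) × 0.65 = 0.2106
enhancement: 0.35 × 0.55 × (1−0.15) × 0.4 = 0.06545
question: 0.2 × 0.85 × (1−0.55) × 0.9 = 0.06885
Highest score → defect.

defect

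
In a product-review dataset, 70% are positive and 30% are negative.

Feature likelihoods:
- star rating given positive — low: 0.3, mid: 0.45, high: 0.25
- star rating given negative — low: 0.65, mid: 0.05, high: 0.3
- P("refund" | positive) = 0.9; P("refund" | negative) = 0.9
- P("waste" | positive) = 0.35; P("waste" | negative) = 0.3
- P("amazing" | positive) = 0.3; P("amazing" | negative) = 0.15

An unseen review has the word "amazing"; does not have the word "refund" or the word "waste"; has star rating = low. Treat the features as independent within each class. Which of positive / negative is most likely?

positive

positive: 0.7 × 0.3 × (1−0.9) × (1−0.35) × 0.3 = 0.004095
negative: 0.3 × 0.65 × (1−0.9) × (1−0.3) × 0.15 = 0.0020475
Highest score → positive.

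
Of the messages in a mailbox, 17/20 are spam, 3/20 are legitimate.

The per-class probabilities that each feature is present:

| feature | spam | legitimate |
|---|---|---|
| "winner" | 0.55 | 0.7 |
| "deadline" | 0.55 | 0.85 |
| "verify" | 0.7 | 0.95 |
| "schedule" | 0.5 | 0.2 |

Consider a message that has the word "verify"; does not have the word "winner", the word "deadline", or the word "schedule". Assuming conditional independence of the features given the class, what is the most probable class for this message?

spam: 0.85 × (1−0.55) × (1−0.55) × 0.7 × (1−0.5) = 0.06024375
legitimate: 0.15 × (1−0.7) × (1−0.85) × 0.95 × (1−0.2) = 0.00513
Highest score → spam.

spam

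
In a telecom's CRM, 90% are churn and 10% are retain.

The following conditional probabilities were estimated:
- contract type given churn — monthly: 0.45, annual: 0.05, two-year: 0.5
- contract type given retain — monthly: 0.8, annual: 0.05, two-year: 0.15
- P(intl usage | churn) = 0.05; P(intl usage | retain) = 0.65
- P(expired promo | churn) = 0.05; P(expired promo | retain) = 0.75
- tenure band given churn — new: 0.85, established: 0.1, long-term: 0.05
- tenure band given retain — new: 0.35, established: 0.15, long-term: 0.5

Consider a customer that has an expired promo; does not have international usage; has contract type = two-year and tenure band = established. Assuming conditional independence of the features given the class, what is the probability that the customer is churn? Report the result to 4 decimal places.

0.7835

churn: 0.9 × 0.5 × (1−0.05) × 0.05 × 0.1 = 0.0021375
retain: 0.1 × 0.15 × (1−0.65) × 0.75 × 0.15 = 0.000590625
P(churn | x) = 0.0021375 / 0.002728125 ≈ 0.7835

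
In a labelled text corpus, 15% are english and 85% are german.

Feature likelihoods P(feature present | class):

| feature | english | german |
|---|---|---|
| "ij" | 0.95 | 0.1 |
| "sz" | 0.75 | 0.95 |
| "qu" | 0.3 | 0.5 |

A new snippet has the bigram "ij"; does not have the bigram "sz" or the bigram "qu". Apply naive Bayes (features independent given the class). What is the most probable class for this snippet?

english

english: 0.15 × 0.95 × (1−0.75) × (1−0.3) = 0.0249375
german: 0.85 × 0.1 × (1−0.95) × (1−0.5) = 0.002125
Highest score → english.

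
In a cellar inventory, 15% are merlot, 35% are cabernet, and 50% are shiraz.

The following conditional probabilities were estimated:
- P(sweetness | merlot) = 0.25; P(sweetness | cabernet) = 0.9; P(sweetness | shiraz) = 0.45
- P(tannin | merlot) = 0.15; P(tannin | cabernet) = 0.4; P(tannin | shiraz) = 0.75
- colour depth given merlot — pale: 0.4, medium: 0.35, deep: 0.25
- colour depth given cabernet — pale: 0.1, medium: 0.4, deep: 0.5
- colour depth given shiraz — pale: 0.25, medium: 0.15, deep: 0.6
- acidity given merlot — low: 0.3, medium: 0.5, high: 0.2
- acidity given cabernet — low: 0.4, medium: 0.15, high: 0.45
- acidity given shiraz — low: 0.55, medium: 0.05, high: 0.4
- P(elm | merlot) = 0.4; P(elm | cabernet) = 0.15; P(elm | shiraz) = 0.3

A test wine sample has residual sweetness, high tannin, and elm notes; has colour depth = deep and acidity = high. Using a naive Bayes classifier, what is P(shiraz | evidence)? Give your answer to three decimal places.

merlot: 0.15 × 0.25 × 0.15 × 0.25 × 0.2 × 0.4 = 0.0001125
cabernet: 0.35 × 0.9 × 0.4 × 0.5 × 0.45 × 0.15 = 0.0042525
shiraz: 0.5 × 0.45 × 0.75 × 0.6 × 0.4 × 0.3 = 0.01215
P(shiraz | x) = 0.01215 / 0.016515 ≈ 0.736

0.736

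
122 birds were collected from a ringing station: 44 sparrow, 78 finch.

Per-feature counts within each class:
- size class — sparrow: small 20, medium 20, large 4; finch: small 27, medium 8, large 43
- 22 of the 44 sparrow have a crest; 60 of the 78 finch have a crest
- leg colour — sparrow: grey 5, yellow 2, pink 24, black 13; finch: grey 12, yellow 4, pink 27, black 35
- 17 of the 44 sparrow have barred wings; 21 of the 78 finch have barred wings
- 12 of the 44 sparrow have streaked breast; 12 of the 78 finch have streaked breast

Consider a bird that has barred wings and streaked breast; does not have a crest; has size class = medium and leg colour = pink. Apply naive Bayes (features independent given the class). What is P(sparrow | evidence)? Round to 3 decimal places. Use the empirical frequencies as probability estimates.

0.956

sparrow: (44/122) × (20/44) × (22/44) × (24/44) × (17/44) × (12/44) ≈ 0.00471111
finch: (78/122) × (8/78) × (18/78) × (27/78) × (21/78) × (12/78) ≈ 0.000216964
P(sparrow | x) = 0.00471111 / 0.004928074 ≈ 0.956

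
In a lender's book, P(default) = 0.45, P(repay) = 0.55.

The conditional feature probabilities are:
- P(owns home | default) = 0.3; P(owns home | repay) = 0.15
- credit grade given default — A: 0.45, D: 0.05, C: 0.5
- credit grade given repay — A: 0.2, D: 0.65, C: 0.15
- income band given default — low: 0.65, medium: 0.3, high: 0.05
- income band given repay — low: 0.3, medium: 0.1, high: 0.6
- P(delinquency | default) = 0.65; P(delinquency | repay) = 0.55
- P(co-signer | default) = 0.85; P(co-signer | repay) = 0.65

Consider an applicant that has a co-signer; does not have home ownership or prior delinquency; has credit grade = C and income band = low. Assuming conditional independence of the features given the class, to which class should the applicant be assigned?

default: 0.45 × (1−0.3) × 0.5 × 0.65 × (1−0.65) × 0.85 = 0.0304565625
repay: 0.55 × (1−0.15) × 0.15 × 0.3 × (1−0.55) × 0.65 = 0.00615346875
Highest score → default.

default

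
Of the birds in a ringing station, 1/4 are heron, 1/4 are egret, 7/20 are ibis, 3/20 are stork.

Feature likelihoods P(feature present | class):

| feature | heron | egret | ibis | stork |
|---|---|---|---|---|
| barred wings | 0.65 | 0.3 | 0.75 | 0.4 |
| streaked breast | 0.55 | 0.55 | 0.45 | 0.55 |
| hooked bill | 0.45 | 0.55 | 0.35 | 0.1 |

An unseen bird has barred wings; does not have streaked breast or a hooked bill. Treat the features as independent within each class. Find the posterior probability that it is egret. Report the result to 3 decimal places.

0.088

heron: 0.25 × 0.65 × (1−0.55) × (1−0.45) = 0.04021875
egret: 0.25 × 0.3 × (1−0.55) × (1−0.55) = 0.0151875
ibis: 0.35 × 0.75 × (1−0.45) × (1−0.35) = 0.09384375
stork: 0.15 × 0.4 × (1−0.55) × (1−0.1) = 0.0243
P(egret | x) = 0.0151875 / 0.17355 ≈ 0.088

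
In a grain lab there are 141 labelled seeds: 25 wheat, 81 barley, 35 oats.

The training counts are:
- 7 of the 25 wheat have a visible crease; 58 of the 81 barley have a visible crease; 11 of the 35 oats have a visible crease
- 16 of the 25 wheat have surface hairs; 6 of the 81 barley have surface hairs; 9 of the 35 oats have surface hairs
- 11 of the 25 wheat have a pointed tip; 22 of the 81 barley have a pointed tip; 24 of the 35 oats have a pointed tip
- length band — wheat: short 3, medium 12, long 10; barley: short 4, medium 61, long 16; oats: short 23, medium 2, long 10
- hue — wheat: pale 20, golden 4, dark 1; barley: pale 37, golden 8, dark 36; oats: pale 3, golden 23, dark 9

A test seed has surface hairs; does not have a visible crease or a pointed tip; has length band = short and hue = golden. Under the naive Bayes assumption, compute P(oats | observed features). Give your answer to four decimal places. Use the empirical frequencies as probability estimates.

0.8657

wheat: (25/141) × (18/25) × (16/25) × (14/25) × (3/25) × (4/25) ≈ 0.000878461
barley: (81/141) × (23/81) × (6/81) × (59/81) × (4/81) × (8/81) ≈ 0.0000429261
oats: (35/141) × (24/35) × (9/35) × (11/35) × (23/35) × (23/35) ≈ 0.00594033
P(oats | x) = 0.00594033 / 0.0068617171 ≈ 0.8657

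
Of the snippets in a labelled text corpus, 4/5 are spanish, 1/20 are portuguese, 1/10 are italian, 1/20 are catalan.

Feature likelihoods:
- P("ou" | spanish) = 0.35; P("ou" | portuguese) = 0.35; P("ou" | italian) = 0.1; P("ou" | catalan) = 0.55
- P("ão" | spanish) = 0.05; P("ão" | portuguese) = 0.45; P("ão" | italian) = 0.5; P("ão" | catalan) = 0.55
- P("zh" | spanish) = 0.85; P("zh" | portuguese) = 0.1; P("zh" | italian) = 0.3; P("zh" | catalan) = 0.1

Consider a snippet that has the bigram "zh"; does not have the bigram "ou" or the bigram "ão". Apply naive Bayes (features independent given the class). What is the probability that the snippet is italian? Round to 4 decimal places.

0.0309

spanish: 0.8 × (1−0.35) × (1−0.05) × 0.85 = 0.4199
portuguese: 0.05 × (1−0.35) × (1−0.45) × 0.1 = 0.0017875
italian: 0.1 × (1−0.1) × (1−0.5) × 0.3 = 0.0135
catalan: 0.05 × (1−0.55) × (1−0.55) × 0.1 = 0.0010125
P(italian | x) = 0.0135 / 0.4362 ≈ 0.0309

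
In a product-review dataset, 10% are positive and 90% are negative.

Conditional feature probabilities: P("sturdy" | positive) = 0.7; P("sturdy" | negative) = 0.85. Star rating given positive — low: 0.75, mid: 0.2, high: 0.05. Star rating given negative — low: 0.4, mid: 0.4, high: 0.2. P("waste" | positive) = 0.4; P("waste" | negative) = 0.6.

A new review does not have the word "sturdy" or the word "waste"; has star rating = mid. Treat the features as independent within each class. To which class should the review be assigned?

negative

positive: 0.1 × (1−0.7) × 0.2 × (1−0.4) = 0.0036
negative: 0.9 × (1−0.85) × 0.4 × (1−0.6) = 0.0216
Highest score → negative.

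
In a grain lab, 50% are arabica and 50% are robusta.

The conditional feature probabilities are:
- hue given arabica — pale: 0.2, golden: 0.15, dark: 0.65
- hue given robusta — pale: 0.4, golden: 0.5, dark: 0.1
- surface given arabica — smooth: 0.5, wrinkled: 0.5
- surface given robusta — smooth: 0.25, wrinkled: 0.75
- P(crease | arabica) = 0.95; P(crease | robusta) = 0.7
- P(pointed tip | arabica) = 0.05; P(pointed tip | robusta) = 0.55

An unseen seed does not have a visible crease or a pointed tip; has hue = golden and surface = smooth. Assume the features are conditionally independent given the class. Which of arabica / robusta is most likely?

arabica: 0.5 × 0.15 × 0.5 × (1−0.95) × (1−0.05) = 0.00178125
robusta: 0.5 × 0.5 × 0.25 × (1−0.7) × (1−0.55) = 0.0084375
Highest score → robusta.

robusta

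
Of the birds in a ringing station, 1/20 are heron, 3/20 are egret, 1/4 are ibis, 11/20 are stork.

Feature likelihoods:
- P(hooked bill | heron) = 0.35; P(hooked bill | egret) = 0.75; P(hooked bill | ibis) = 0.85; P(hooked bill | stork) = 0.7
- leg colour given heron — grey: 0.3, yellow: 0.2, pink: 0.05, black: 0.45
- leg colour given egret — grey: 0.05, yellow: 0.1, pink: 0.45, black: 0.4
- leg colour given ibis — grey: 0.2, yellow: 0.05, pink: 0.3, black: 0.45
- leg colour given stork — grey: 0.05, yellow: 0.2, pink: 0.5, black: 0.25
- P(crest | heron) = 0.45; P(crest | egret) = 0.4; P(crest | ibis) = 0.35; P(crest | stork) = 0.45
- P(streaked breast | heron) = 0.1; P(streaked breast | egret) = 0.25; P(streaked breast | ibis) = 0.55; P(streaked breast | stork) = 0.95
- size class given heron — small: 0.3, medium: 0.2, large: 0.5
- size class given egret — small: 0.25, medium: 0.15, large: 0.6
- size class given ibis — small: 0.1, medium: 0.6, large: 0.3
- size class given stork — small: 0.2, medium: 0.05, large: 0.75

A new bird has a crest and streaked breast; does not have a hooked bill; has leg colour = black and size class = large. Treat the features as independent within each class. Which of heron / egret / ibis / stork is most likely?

stork

heron: 0.05 × (1−0.35) × 0.45 × 0.45 × 0.1 × 0.5 = 0.0003290625
egret: 0.15 × (1−0.75) × 0.4 × 0.4 × 0.25 × 0.6 = 0.0009
ibis: 0.25 × (1−0.85) × 0.45 × 0.35 × 0.55 × 0.3 = 0.00097453125
stork: 0.55 × (1−0.7) × 0.25 × 0.45 × 0.95 × 0.75 = 0.01322578125
Highest score → stork.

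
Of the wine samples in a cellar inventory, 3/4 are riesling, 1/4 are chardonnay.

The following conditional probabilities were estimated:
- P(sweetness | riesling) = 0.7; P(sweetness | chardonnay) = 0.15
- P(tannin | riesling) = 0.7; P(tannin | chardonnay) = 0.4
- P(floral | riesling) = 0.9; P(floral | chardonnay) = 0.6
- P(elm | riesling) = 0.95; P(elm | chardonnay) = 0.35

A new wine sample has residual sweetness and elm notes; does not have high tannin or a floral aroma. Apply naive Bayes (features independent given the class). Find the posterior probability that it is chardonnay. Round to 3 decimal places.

0.174

riesling: 0.75 × 0.7 × (1−0.7) × (1−0.9) × 0.95 = 0.0149625
chardonnay: 0.25 × 0.15 × (1−0.4) × (1−0.6) × 0.35 = 0.00315
P(chardonnay | x) = 0.00315 / 0.0181125 ≈ 0.174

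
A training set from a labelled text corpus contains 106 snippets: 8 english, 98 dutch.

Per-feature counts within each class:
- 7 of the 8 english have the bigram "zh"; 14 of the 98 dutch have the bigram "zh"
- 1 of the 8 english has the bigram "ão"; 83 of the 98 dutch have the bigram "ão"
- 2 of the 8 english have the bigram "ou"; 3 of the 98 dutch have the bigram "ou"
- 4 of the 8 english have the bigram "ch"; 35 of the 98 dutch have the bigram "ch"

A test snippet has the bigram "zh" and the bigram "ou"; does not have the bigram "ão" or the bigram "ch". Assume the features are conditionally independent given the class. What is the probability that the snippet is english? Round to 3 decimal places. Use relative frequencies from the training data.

english: (8/106) × (7/8) × (7/8) × (2/8) × (4/8) ≈ 0.00722288
dutch: (98/106) × (14/98) × (15/98) × (3/98) × (63/98) ≈ 0.00039783
P(english | x) = 0.00722288 / 0.00762071 ≈ 0.948

0.948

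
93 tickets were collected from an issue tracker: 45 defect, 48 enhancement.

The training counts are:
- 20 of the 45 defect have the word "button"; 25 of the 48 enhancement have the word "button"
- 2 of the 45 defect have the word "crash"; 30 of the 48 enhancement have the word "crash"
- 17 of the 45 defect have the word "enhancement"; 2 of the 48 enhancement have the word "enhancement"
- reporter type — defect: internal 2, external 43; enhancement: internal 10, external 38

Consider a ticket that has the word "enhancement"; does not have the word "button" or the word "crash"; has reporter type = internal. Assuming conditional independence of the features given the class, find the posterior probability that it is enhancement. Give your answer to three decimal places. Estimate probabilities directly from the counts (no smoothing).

defect: (45/93) × (25/45) × (43/45) × (17/45) × (2/45) ≈ 0.00431288
enhancement: (48/93) × (23/48) × (18/48) × (2/48) × (10/48) ≈ 0.000805052
P(enhancement | x) = 0.000805052 / 0.005117932 ≈ 0.157

0.157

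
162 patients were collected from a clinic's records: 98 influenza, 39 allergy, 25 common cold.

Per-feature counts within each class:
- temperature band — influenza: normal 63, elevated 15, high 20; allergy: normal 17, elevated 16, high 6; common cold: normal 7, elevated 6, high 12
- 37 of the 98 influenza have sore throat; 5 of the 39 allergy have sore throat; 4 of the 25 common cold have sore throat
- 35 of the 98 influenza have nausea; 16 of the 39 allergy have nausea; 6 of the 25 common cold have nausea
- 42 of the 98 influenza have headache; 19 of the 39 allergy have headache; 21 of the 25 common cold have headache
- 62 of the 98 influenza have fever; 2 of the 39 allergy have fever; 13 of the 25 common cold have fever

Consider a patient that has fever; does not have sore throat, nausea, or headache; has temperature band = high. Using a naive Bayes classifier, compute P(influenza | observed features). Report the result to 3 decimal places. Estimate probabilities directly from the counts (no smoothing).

0.801

influenza: (98/162) × (20/98) × (61/98) × (63/98) × (56/98) × (62/98) ≈ 0.0178591
allergy: (39/162) × (6/39) × (34/39) × (23/39) × (20/39) × (2/39) ≈ 0.000500777
common cold: (25/162) × (12/25) × (21/25) × (19/25) × (4/25) × (13/25) ≈ 0.00393444
P(influenza | x) = 0.0178591 / 0.022294317 ≈ 0.801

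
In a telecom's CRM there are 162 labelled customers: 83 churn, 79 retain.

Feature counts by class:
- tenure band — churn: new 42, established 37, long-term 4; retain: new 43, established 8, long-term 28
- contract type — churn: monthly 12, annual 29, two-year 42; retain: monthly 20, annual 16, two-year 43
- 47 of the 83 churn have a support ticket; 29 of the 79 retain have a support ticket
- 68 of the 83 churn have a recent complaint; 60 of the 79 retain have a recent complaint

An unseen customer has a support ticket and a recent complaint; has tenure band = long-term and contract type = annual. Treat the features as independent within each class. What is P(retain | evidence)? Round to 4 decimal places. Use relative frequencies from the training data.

0.7092

churn: (83/162) × (4/83) × (29/83) × (47/83) × (68/83) ≈ 0.00400235
retain: (79/162) × (28/79) × (16/79) × (29/79) × (60/79) ≈ 0.00975958
P(retain | x) = 0.00975958 / 0.01376193 ≈ 0.7092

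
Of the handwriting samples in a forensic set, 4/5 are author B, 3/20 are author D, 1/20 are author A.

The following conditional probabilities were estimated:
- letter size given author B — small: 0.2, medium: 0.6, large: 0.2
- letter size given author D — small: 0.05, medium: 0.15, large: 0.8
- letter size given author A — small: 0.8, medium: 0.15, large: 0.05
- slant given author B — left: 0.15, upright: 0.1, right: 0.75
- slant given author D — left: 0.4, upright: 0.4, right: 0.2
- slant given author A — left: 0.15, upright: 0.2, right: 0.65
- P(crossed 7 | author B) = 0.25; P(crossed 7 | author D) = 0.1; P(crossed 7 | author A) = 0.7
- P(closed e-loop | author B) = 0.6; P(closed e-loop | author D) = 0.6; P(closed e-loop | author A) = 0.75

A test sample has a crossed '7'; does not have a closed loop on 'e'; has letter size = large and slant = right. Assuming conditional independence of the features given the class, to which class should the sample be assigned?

author B: 0.8 × 0.2 × 0.75 × 0.25 × (1−0.6) = 0.012
author D: 0.15 × 0.8 × 0.2 × 0.1 × (1−0.6) = 0.00096
author A: 0.05 × 0.05 × 0.65 × 0.7 × (1−0.75) = 0.000284375
Highest score → author B.

author B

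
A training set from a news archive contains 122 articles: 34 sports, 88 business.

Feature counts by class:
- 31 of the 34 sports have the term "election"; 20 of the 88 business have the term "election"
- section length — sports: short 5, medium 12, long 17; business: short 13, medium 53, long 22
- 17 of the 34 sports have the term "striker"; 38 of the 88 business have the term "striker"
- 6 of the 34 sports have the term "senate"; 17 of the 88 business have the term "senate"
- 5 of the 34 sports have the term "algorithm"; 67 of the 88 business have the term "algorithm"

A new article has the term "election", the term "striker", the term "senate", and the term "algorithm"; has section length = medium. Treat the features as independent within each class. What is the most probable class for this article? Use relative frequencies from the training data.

sports: (34/122) × (31/34) × (12/34) × (17/34) × (6/34) × (5/34) ≈ 0.00116369
business: (88/122) × (20/88) × (53/88) × (38/88) × (17/88) × (67/88) ≈ 0.0062708
Highest score → business.

business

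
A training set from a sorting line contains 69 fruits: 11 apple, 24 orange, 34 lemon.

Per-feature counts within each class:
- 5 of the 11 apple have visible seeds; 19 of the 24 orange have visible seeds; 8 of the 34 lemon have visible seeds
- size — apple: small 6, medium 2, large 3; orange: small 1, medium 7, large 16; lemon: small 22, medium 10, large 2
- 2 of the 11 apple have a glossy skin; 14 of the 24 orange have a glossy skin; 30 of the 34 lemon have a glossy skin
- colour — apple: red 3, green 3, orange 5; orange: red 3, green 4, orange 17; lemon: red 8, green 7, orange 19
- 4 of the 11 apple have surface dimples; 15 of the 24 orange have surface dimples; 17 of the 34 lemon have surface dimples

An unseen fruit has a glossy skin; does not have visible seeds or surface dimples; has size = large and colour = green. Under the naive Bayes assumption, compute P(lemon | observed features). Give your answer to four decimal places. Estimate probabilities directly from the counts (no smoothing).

apple: (11/69) × (6/11) × (3/11) × (2/11) × (3/11) × (7/11) ≈ 0.000748345
orange: (24/69) × (5/24) × (16/24) × (14/24) × (4/24) × (9/24) ≈ 0.00176127
lemon: (34/69) × (26/34) × (2/34) × (30/34) × (7/34) × (17/34) ≈ 0.00201329
P(lemon | x) = 0.00201329 / 0.004522905 ≈ 0.4451

0.4451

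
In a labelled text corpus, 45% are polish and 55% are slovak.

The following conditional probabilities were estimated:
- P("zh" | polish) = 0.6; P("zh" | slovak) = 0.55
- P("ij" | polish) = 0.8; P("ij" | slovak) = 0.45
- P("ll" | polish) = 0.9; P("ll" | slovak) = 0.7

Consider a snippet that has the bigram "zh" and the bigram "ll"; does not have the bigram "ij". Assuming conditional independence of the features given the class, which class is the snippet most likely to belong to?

polish: 0.45 × 0.6 × (1−0.8) × 0.9 = 0.0486
slovak: 0.55 × 0.55 × (1−0.45) × 0.7 = 0.1164625
Highest score → slovak.

slovak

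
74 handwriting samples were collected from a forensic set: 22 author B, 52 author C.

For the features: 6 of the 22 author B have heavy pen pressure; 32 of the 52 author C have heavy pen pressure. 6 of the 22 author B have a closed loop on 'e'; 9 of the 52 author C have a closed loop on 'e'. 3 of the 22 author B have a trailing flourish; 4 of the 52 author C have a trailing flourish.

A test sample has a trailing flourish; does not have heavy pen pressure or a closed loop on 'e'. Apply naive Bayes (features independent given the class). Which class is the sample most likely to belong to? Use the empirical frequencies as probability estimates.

author B

author B: (22/74) × (16/22) × (16/22) × (3/22) ≈ 0.0214429
author C: (52/74) × (20/52) × (43/52) × (4/52) ≈ 0.0171917
Highest score → author B.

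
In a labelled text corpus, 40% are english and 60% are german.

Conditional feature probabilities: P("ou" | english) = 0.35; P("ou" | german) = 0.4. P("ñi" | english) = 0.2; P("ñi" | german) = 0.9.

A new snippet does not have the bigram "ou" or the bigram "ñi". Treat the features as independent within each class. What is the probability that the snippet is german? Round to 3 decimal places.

english: 0.4 × (1−0.35) × (1−0.2) = 0.208
german: 0.6 × (1−0.4) × (1−0.9) = 0.036
P(german | x) = 0.036 / 0.244 ≈ 0.148

0.148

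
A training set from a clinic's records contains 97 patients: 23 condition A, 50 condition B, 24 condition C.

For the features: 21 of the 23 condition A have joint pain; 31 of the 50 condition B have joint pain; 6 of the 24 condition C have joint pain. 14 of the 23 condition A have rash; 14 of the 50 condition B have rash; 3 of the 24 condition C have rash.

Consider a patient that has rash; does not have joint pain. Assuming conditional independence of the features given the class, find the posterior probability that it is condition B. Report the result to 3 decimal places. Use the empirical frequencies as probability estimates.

condition A: (23/97) × (2/23) × (14/23) ≈ 0.0125504
condition B: (50/97) × (19/50) × (14/50) ≈ 0.0548454
condition C: (24/97) × (18/24) × (3/24) ≈ 0.0231959
P(condition B | x) = 0.0548454 / 0.0905917 ≈ 0.605

0.605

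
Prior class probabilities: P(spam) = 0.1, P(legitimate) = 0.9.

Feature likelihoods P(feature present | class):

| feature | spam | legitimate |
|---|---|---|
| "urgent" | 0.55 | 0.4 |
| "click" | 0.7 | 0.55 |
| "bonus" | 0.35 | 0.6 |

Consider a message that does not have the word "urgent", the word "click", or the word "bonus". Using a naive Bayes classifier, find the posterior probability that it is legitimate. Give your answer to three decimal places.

0.917

spam: 0.1 × (1−0.55) × (1−0.7) × (1−0.35) = 0.008775
legitimate: 0.9 × (1−0.4) × (1−0.55) × (1−0.6) = 0.0972
P(legitimate | x) = 0.0972 / 0.105975 ≈ 0.917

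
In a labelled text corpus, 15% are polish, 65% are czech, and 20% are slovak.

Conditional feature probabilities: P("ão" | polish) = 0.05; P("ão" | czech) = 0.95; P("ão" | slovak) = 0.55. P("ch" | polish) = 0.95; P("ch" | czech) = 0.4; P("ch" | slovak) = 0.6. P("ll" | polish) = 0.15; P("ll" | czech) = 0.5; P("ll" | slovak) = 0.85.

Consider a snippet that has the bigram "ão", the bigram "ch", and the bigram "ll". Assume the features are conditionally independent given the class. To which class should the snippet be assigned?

polish: 0.15 × 0.05 × 0.95 × 0.15 = 0.00106875
czech: 0.65 × 0.95 × 0.4 × 0.5 = 0.1235
slovak: 0.2 × 0.55 × 0.6 × 0.85 = 0.0561
Highest score → czech.

czech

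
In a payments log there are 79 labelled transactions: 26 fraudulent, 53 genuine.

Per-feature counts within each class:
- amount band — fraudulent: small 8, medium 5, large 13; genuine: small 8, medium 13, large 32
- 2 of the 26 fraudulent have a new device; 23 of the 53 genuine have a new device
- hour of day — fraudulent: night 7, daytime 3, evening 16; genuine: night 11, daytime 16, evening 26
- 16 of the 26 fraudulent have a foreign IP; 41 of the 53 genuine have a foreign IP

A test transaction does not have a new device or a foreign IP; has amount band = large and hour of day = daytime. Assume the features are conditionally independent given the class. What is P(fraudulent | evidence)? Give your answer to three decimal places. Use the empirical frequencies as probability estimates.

0.301

fraudulent: (26/79) × (13/26) × (24/26) × (3/26) × (10/26) ≈ 0.00674107
genuine: (53/79) × (32/53) × (30/53) × (16/53) × (12/53) ≈ 0.0156718
P(fraudulent | x) = 0.00674107 / 0.02241287 ≈ 0.301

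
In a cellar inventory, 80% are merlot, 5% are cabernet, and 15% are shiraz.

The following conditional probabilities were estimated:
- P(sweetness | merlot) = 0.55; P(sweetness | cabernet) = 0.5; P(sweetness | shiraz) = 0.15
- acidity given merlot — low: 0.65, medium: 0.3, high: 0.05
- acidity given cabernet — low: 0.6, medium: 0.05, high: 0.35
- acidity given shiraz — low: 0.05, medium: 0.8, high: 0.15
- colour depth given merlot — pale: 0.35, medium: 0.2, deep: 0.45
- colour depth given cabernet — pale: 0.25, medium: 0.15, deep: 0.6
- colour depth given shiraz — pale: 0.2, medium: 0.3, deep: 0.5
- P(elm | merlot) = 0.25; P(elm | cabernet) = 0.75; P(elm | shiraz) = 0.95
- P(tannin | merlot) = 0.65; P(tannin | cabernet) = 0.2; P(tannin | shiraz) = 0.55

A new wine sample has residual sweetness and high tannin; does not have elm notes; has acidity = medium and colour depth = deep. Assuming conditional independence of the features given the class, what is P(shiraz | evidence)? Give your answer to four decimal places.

0.0085

merlot: 0.8 × 0.55 × 0.3 × 0.45 × (1−0.25) × 0.65 = 0.0289575
cabernet: 0.05 × 0.5 × 0.05 × 0.6 × (1−0.75) × 0.2 = 0.0000375
shiraz: 0.15 × 0.15 × 0.8 × 0.5 × (1−0.95) × 0.55 = 0.0002475
P(shiraz | x) = 0.0002475 / 0.0292425 ≈ 0.0085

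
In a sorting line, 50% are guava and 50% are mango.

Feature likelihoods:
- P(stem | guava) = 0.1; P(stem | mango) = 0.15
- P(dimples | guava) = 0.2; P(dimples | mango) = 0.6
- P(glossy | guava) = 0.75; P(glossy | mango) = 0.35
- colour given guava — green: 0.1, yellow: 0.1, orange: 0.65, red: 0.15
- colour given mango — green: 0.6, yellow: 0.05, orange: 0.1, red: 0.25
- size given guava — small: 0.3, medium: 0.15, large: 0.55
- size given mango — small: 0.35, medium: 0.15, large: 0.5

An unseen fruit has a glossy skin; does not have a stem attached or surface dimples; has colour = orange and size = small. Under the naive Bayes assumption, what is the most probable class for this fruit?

guava

guava: 0.5 × (1−0.1) × (1−0.2) × 0.75 × 0.65 × 0.3 = 0.05265
mango: 0.5 × (1−0.15) × (1−0.6) × 0.35 × 0.1 × 0.35 = 0.0020825
Highest score → guava.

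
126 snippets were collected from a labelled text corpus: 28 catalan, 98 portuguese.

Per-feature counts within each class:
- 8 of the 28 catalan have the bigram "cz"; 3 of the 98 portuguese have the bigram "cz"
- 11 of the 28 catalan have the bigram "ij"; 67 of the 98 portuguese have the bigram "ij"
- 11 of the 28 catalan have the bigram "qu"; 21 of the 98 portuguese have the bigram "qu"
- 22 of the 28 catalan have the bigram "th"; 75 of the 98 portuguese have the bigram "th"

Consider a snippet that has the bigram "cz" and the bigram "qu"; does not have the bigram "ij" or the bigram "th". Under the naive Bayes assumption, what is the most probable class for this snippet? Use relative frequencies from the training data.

catalan: (28/126) × (8/28) × (17/28) × (11/28) × (6/28) ≈ 0.00324518
portuguese: (98/126) × (3/98) × (31/98) × (21/98) × (23/98) ≈ 0.000378775
Highest score → catalan.

catalan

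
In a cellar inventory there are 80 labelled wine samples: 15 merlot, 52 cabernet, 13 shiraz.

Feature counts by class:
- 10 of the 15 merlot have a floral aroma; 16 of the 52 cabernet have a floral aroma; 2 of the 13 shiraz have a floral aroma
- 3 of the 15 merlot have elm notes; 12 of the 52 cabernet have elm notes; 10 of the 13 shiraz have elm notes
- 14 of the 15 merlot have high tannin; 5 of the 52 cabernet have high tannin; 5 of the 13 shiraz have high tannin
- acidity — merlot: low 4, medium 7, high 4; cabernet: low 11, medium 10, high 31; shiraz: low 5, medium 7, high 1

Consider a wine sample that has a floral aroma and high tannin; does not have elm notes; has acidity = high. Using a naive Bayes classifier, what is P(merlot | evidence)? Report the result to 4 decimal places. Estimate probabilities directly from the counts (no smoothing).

merlot: (15/80) × (10/15) × (12/15) × (14/15) × (4/15) ≈ 0.0248889
cabernet: (52/80) × (16/52) × (40/52) × (5/52) × (31/52) ≈ 0.00881884
shiraz: (13/80) × (2/13) × (3/13) × (5/13) × (1/13) ≈ 0.000170687
P(merlot | x) = 0.0248889 / 0.033878427 ≈ 0.7347

0.7347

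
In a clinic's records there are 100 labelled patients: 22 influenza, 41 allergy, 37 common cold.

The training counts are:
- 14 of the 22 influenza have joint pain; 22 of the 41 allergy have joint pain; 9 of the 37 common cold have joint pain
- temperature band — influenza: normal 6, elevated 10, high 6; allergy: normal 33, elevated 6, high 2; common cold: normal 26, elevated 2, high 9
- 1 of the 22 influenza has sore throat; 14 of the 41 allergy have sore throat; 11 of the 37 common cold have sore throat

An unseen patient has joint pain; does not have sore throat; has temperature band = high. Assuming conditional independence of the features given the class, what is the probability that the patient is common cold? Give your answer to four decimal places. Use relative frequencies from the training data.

influenza: (22/100) × (14/22) × (6/22) × (21/22) ≈ 0.0364463
allergy: (41/100) × (22/41) × (2/41) × (27/41) ≈ 0.00706722
common cold: (37/100) × (9/37) × (9/37) × (26/37) ≈ 0.0153835
P(common cold | x) = 0.0153835 / 0.05889702 ≈ 0.2612

0.2612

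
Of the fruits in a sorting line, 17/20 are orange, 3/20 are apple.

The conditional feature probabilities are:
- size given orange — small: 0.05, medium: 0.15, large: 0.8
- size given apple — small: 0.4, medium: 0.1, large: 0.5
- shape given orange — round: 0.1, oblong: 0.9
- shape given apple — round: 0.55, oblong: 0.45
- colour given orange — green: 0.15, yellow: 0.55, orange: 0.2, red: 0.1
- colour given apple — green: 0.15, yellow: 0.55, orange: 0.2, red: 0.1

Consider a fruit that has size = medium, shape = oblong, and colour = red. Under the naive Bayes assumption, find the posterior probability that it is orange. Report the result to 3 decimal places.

orange: 0.85 × 0.15 × 0.9 × 0.1 = 0.011475
apple: 0.15 × 0.1 × 0.45 × 0.1 = 0.000675
P(orange | x) = 0.011475 / 0.01215 ≈ 0.944

0.944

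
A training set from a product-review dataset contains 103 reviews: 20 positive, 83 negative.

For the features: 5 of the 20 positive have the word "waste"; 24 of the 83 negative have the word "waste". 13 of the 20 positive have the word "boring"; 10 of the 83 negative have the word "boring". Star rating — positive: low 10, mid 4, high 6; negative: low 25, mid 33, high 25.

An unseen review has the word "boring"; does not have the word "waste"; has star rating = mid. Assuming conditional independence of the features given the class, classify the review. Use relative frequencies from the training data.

negative

positive: (20/103) × (15/20) × (13/20) × (4/20) ≈ 0.018932
negative: (83/103) × (59/83) × (10/83) × (33/83) ≈ 0.0274393
Highest score → negative.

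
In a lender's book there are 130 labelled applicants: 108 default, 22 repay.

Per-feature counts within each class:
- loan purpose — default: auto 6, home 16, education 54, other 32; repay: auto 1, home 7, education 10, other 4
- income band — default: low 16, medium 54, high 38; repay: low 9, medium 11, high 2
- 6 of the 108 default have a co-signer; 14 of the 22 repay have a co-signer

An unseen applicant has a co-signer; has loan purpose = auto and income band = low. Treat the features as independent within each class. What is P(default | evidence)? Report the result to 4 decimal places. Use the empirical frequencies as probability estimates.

default: (108/130) × (6/108) × (16/108) × (6/108) ≈ 0.000379867
repay: (22/130) × (1/22) × (9/22) × (14/22) ≈ 0.00200254
P(default | x) = 0.000379867 / 0.002382407 ≈ 0.1594

0.1594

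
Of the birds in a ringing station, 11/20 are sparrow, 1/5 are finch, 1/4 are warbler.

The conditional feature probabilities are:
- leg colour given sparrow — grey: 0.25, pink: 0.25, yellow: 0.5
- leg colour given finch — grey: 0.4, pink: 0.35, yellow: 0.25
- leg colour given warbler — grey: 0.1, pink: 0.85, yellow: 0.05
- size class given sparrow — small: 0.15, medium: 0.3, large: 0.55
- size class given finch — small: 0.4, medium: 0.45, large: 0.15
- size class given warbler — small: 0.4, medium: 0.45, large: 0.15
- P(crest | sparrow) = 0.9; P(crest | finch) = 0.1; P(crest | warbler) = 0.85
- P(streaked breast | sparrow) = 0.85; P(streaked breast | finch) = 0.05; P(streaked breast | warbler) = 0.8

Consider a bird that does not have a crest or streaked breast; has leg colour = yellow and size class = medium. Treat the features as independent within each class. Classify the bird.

finch

sparrow: 0.55 × 0.5 × 0.3 × (1−0.9) × (1−0.85) = 0.0012375
finch: 0.2 × 0.25 × 0.45 × (1−0.1) × (1−0.05) = 0.0192375
warbler: 0.25 × 0.05 × 0.45 × (1−0.85) × (1−0.8) = 0.00016875
Highest score → finch.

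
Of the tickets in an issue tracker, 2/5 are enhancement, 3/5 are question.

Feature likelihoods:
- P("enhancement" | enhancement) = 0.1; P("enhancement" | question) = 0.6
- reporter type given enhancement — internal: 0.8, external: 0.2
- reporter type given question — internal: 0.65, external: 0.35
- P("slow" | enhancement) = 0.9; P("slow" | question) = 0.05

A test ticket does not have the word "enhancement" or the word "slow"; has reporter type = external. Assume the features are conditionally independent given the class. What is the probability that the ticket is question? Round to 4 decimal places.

enhancement: 0.4 × (1−0.1) × 0.2 × (1−0.9) = 0.0072
question: 0.6 × (1−0.6) × 0.35 × (1−0.05) = 0.0798
P(question | x) = 0.0798 / 0.087 ≈ 0.9172

0.9172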